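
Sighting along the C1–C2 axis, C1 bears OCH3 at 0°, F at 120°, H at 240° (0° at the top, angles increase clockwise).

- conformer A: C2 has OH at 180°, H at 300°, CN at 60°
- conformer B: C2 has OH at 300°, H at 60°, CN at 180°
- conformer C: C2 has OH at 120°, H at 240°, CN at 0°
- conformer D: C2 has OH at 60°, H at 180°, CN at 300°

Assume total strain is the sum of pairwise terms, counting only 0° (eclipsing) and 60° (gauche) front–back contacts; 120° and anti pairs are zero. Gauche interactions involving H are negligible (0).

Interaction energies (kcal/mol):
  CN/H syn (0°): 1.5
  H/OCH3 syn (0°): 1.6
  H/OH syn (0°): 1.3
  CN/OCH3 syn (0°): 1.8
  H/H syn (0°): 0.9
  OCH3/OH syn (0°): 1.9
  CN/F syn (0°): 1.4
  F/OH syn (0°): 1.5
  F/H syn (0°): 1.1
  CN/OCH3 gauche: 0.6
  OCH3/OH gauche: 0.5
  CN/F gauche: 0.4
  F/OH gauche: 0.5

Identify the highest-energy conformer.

C

A (staggered): OCH3–CN gauche, F–OH gauche, F–CN gauche; 0.6 + 0.5 + 0.4 = 1.5 kcal/mol.
B (staggered): OCH3–OH gauche, F–CN gauche; 0.5 + 0.4 = 0.9 kcal/mol.
C (eclipsed): OCH3–CN eclipsed, F–OH eclipsed, H–H eclipsed; 1.8 + 1.5 + 0.9 = 4.2 kcal/mol.
D (staggered): OCH3–OH gauche, OCH3–CN gauche, F–OH gauche; 0.5 + 0.6 + 0.5 = 1.6 kcal/mol.
C has the highest total (4.2 kcal/mol).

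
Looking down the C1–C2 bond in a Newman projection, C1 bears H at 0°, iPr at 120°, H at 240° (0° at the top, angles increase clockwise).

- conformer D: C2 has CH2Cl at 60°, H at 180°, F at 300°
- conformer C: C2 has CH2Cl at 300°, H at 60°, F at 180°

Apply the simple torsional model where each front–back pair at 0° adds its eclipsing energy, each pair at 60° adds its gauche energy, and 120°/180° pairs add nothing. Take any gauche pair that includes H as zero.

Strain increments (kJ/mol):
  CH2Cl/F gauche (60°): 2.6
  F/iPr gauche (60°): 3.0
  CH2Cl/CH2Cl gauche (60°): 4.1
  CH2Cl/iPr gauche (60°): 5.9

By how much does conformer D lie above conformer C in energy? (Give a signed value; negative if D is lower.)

+2.9 kJ/mol

D (staggered): iPr(120°)/CH2Cl(60°) gauche 5.9 → 5.9 kJ/mol.
C (staggered): iPr(120°)/F(180°) gauche 3.0 → 3.0 kJ/mol.
E(D) − E(C) = 5.9 − 3.0 = +2.9 kJ/mol.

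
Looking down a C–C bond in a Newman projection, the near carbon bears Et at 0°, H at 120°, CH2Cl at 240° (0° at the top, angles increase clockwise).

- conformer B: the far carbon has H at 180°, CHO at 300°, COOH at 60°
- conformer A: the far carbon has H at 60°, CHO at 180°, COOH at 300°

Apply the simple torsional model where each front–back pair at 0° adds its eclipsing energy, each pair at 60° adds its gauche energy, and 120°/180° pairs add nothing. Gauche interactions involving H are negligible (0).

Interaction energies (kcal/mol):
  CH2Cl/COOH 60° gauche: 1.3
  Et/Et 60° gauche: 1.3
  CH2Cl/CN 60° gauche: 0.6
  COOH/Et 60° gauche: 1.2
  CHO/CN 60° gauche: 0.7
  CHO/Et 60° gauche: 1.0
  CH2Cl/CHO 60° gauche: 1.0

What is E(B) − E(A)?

-0.3 kcal/mol

B (staggered): Et(0°)/CHO(300°) gauche 1.0; Et(0°)/COOH(60°) gauche 1.2; CH2Cl(240°)/CHO(300°) gauche 1.0 → 3.2 kcal/mol.
A (staggered): Et(0°)/COOH(300°) gauche 1.2; CH2Cl(240°)/CHO(180°) gauche 1.0; CH2Cl(240°)/COOH(300°) gauche 1.3 → 3.5 kcal/mol.
E(B) − E(A) = 3.2 − 3.5 = -0.3 kcal/mol.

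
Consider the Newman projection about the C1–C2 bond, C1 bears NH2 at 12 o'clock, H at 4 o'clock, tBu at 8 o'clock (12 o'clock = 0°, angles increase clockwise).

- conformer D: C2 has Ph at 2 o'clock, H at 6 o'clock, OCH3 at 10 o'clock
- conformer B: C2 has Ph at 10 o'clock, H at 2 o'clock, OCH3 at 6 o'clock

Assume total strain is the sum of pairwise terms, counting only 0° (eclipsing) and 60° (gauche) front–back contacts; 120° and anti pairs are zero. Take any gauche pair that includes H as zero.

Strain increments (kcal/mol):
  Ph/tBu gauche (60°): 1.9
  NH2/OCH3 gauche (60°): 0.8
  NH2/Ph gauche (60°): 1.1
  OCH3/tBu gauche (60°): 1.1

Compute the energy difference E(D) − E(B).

D (staggered): NH2–Ph gauche, NH2–OCH3 gauche, tBu–OCH3 gauche; 1.1 + 0.8 + 1.1 = 3.0 kcal/mol.
B (staggered): NH2–Ph gauche, tBu–Ph gauche, tBu–OCH3 gauche; 1.1 + 1.9 + 1.1 = 4.1 kcal/mol.
E(D) − E(B) = 3.0 − 4.1 = -1.1 kcal/mol.

-1.1 kcal/mol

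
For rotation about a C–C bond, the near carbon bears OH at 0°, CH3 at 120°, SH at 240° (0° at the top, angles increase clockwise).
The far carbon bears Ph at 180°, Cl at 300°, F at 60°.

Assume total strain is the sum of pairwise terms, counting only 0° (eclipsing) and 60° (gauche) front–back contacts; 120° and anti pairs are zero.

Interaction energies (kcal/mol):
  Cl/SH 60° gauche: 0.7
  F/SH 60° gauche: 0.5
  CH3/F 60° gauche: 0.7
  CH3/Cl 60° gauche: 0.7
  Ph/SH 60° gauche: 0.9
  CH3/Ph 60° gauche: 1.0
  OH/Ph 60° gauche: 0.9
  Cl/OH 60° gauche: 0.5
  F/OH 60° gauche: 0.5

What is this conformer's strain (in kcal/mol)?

This conformer is staggered. OH at 0° is gauche with Cl at 300° (0.5); OH at 0° is gauche with F at 60° (0.5); CH3 at 120° is gauche with Ph at 180° (1.0); CH3 at 120° is gauche with F at 60° (0.7); SH at 240° is gauche with Ph at 180° (0.9); SH at 240° is gauche with Cl at 300° (0.7). Total 4.3 kcal/mol.

4.3 kcal/mol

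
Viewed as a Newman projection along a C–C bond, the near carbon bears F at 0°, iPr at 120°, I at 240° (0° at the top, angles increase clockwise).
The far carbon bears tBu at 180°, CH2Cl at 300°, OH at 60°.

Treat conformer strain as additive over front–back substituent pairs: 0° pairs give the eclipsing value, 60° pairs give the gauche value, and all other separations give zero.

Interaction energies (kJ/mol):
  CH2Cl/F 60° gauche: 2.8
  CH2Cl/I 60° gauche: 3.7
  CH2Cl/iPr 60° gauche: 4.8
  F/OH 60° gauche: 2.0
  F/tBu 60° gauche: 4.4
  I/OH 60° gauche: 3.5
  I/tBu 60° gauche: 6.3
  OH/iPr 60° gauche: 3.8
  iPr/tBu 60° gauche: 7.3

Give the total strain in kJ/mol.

25.9 kJ/mol

This conformer (staggered): F–CH2Cl gauche, F–OH gauche, iPr–tBu gauche, iPr–OH gauche, I–tBu gauche, I–CH2Cl gauche; 2.8 + 2.0 + 7.3 + 3.8 + 6.3 + 3.7 = 25.9 kJ/mol.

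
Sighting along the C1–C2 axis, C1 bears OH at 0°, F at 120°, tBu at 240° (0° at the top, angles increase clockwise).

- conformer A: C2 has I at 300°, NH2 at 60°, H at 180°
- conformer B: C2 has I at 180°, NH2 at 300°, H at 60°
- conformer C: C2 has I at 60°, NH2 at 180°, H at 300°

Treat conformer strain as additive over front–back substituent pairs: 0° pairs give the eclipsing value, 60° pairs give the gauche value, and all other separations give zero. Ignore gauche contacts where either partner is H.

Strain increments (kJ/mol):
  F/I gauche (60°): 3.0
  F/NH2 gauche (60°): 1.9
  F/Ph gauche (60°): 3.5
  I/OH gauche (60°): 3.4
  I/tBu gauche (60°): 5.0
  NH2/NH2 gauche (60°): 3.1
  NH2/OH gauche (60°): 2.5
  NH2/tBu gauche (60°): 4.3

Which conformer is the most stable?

A (staggered): OH–I gauche, OH–NH2 gauche, F–NH2 gauche, tBu–I gauche; 3.4 + 2.5 + 1.9 + 5.0 = 12.8 kJ/mol.
B (staggered): OH–NH2 gauche, F–I gauche, tBu–I gauche, tBu–NH2 gauche; 2.5 + 3.0 + 5.0 + 4.3 = 14.8 kJ/mol.
C (staggered): OH–I gauche, F–I gauche, F–NH2 gauche, tBu–NH2 gauche; 3.4 + 3.0 + 1.9 + 4.3 = 12.6 kJ/mol.
C has the lowest total (12.6 kJ/mol).

C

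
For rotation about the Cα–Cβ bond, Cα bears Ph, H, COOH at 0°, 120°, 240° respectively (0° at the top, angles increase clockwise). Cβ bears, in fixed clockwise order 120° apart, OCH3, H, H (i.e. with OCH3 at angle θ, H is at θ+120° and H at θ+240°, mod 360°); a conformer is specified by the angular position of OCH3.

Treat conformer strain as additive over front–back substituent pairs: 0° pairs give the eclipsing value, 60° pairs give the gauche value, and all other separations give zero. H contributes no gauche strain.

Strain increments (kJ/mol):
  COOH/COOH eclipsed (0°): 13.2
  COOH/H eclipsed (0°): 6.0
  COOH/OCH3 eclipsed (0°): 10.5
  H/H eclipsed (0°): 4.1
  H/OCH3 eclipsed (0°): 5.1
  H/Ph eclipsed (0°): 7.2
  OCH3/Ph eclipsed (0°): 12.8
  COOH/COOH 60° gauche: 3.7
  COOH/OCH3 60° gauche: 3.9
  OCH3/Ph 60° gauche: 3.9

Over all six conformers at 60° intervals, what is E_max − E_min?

OCH3 at 0° (eclipsed): Ph(0°)/OCH3(0°) eclipsed 12.8; H(120°)/H(120°) eclipsed 4.1; COOH(240°)/H(240°) eclipsed 6.0 → 22.9 kJ/mol.
OCH3 at 60° (staggered): Ph(0°)/OCH3(60°) gauche 3.9 → 3.9 kJ/mol.
OCH3 at 120° (eclipsed): Ph(0°)/H(0°) eclipsed 7.2; H(120°)/OCH3(120°) eclipsed 5.1; COOH(240°)/H(240°) eclipsed 6.0 → 18.3 kJ/mol.
OCH3 at 180° (staggered): COOH(240°)/OCH3(180°) gauche 3.9 → 3.9 kJ/mol.
OCH3 at 240° (eclipsed): Ph(0°)/H(0°) eclipsed 7.2; H(120°)/H(120°) eclipsed 4.1; COOH(240°)/OCH3(240°) eclipsed 10.5 → 21.8 kJ/mol.
OCH3 at 300° (staggered): Ph(0°)/OCH3(300°) gauche 3.9; COOH(240°)/OCH3(300°) gauche 3.9 → 7.8 kJ/mol.
Max at 0° (22.9 kJ/mol), min at 60° (3.9 kJ/mol); barrier = 19.0 kJ/mol.

19.0 kJ/mol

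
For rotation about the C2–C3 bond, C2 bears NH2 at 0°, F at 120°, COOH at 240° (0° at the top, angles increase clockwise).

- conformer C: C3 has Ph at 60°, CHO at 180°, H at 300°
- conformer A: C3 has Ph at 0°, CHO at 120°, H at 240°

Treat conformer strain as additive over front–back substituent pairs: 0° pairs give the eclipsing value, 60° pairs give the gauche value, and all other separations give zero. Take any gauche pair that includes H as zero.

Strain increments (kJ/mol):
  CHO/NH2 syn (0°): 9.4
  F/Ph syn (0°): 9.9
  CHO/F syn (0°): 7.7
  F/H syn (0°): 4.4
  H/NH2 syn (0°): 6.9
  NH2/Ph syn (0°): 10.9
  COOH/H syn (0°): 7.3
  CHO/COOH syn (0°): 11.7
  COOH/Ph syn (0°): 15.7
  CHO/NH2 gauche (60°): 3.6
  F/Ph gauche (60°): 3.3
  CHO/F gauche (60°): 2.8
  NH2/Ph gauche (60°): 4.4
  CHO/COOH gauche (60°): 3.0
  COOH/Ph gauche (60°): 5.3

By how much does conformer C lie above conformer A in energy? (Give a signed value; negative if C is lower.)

-12.4 kJ/mol

C (staggered): NH2–Ph gauche, F–Ph gauche, F–CHO gauche, COOH–CHO gauche; 4.4 + 3.3 + 2.8 + 3.0 = 13.5 kJ/mol.
A (eclipsed): NH2–Ph eclipsed, F–CHO eclipsed, COOH–H eclipsed; 10.9 + 7.7 + 7.3 = 25.9 kJ/mol.
E(C) − E(A) = 13.5 − 25.9 = -12.4 kJ/mol.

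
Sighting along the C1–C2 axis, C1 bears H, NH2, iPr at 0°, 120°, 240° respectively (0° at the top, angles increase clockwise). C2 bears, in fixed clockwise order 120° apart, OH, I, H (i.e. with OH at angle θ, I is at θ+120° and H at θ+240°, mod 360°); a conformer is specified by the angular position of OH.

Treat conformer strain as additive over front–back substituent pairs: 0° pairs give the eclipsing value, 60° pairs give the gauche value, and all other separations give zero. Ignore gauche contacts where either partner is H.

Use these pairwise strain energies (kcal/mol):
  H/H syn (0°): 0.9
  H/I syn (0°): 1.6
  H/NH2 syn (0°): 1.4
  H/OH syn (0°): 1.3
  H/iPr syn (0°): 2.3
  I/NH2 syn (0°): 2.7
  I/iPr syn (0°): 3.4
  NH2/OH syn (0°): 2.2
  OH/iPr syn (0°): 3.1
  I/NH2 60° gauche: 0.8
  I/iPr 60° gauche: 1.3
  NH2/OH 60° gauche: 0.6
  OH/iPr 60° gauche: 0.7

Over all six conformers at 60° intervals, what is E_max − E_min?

OH at 0° is eclipsed. H at 0° is eclipsed with OH at 0° (1.3); NH2 at 120° is eclipsed with I at 120° (2.7); iPr at 240° is eclipsed with H at 240° (2.3). Total 6.3 kcal/mol.
OH at 60° is staggered. NH2 at 120° is gauche with OH at 60° (0.6); NH2 at 120° is gauche with I at 180° (0.8); iPr at 240° is gauche with I at 180° (1.3). Total 2.7 kcal/mol.
OH at 120° is eclipsed. H at 0° is eclipsed with H at 0° (0.9); NH2 at 120° is eclipsed with OH at 120° (2.2); iPr at 240° is eclipsed with I at 240° (3.4). Total 6.5 kcal/mol.
OH at 180° is staggered. NH2 at 120° is gauche with OH at 180° (0.6); iPr at 240° is gauche with OH at 180° (0.7); iPr at 240° is gauche with I at 300° (1.3). Total 2.6 kcal/mol.
OH at 240° is eclipsed. H at 0° is eclipsed with I at 0° (1.6); NH2 at 120° is eclipsed with H at 120° (1.4); iPr at 240° is eclipsed with OH at 240° (3.1). Total 6.1 kcal/mol.
OH at 300° is staggered. NH2 at 120° is gauche with I at 60° (0.8); iPr at 240° is gauche with OH at 300° (0.7). Total 1.5 kcal/mol.
Max at 120° (6.5 kcal/mol), min at 300° (1.5 kcal/mol); barrier = 5.0 kcal/mol.

5.0 kcal/mol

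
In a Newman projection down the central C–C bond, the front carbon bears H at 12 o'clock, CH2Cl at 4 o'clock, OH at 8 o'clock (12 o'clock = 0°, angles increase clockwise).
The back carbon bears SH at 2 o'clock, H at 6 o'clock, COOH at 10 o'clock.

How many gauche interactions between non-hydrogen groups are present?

2

Non-H gauche pairs: CH2Cl(120°)/SH(60°); OH(240°)/COOH(300°) — 2 interactions.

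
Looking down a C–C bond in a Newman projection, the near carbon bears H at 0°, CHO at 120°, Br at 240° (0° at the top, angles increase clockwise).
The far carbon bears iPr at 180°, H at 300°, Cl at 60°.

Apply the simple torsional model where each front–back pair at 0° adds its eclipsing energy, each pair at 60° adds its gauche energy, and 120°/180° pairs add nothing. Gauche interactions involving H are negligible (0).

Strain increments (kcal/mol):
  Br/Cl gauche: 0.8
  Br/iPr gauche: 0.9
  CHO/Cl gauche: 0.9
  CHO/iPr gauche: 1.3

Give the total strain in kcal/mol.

This conformer is staggered. CHO at 120° is gauche with iPr at 180° (1.3); CHO at 120° is gauche with Cl at 60° (0.9); Br at 240° is gauche with iPr at 180° (0.9). Total 3.1 kcal/mol.

3.1 kcal/mol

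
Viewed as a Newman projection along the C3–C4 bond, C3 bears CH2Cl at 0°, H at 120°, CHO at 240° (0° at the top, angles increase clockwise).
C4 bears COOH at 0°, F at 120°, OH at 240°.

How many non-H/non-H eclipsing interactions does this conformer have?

Non-H eclipsing pairs: CH2Cl(0°)/COOH(0°); CHO(240°)/OH(240°) — 2 interactions.

2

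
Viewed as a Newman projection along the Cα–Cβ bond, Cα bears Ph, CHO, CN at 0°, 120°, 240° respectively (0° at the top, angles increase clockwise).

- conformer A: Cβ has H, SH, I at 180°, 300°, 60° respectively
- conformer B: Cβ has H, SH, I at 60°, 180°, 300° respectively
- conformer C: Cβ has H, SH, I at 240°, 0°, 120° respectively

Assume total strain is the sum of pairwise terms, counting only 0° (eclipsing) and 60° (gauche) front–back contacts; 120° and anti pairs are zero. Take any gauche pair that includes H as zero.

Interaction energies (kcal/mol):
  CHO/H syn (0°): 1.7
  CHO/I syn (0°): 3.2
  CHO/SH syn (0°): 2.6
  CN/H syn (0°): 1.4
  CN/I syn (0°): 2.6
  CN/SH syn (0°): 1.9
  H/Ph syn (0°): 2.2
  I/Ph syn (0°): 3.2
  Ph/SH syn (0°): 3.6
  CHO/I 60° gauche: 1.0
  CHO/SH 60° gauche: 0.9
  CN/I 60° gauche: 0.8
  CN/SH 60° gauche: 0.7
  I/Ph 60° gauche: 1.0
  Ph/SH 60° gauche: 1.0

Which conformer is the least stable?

C

A is staggered. Ph at 0° is gauche with SH at 300° (1.0); Ph at 0° is gauche with I at 60° (1.0); CHO at 120° is gauche with I at 60° (1.0); CN at 240° is gauche with SH at 300° (0.7). Total 3.7 kcal/mol.
B is staggered. Ph at 0° is gauche with I at 300° (1.0); CHO at 120° is gauche with SH at 180° (0.9); CN at 240° is gauche with SH at 180° (0.7); CN at 240° is gauche with I at 300° (0.8). Total 3.4 kcal/mol.
C is eclipsed. Ph at 0° is eclipsed with SH at 0° (3.6); CHO at 120° is eclipsed with I at 120° (3.2); CN at 240° is eclipsed with H at 240° (1.4). Total 8.2 kcal/mol.
C has the highest total (8.2 kcal/mol).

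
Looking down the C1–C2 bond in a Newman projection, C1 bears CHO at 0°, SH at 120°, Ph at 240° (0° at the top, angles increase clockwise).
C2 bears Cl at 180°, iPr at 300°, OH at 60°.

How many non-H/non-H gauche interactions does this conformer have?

Non-H gauche pairs: CHO(0°)/iPr(300°); CHO(0°)/OH(60°); SH(120°)/Cl(180°); SH(120°)/OH(60°); Ph(240°)/Cl(180°); Ph(240°)/iPr(300°) — 6 interactions.

6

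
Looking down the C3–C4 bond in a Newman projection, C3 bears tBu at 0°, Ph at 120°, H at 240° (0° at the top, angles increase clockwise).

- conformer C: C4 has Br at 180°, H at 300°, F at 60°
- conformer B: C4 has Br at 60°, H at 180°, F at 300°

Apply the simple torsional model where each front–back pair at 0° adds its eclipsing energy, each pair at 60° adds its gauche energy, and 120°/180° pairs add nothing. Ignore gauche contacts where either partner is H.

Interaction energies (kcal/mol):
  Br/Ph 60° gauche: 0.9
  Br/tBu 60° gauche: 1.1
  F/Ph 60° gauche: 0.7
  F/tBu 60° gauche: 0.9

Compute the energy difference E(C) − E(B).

C (staggered): tBu(0°)/F(60°) gauche 0.9; Ph(120°)/Br(180°) gauche 0.9; Ph(120°)/F(60°) gauche 0.7 → 2.5 kcal/mol.
B (staggered): tBu(0°)/Br(60°) gauche 1.1; tBu(0°)/F(300°) gauche 0.9; Ph(120°)/Br(60°) gauche 0.9 → 2.9 kcal/mol.
E(C) − E(B) = 2.5 − 2.9 = -0.4 kcal/mol.

-0.4 kcal/mol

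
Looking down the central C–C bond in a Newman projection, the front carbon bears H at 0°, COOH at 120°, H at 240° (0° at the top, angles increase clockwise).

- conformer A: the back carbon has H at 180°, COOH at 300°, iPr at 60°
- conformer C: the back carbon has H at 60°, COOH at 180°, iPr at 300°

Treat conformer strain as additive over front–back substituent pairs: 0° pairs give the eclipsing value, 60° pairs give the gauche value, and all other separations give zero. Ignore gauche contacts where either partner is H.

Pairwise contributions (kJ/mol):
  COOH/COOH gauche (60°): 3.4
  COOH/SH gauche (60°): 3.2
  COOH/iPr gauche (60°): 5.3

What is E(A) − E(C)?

A (staggered): COOH(120°)/iPr(60°) gauche 5.3 → 5.3 kJ/mol.
C (staggered): COOH(120°)/COOH(180°) gauche 3.4 → 3.4 kJ/mol.
E(A) − E(C) = 5.3 − 3.4 = +1.9 kJ/mol.

+1.9 kJ/mol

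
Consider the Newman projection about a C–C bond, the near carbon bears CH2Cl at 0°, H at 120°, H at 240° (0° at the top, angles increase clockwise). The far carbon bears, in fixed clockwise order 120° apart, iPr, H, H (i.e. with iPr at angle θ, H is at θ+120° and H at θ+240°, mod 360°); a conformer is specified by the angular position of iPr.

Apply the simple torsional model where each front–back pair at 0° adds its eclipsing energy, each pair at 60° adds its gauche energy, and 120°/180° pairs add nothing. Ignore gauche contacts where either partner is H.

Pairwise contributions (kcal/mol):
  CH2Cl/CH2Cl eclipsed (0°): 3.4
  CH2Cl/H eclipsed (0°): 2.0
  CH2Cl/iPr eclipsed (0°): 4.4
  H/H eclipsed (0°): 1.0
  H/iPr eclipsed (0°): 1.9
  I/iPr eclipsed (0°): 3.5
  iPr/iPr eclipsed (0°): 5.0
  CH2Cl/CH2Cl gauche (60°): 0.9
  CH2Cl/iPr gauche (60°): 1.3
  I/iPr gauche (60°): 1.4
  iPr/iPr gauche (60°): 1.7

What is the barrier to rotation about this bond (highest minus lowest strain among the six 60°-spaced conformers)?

iPr at 0° (eclipsed): CH2Cl(0°)/iPr(0°) eclipsed 4.4; H(120°)/H(120°) eclipsed 1.0; H(240°)/H(240°) eclipsed 1.0 → 6.4 kcal/mol.
iPr at 60° (staggered): CH2Cl(0°)/iPr(60°) gauche 1.3 → 1.3 kcal/mol.
iPr at 120° (eclipsed): CH2Cl(0°)/H(0°) eclipsed 2.0; H(120°)/iPr(120°) eclipsed 1.9; H(240°)/H(240°) eclipsed 1.0 → 4.9 kcal/mol.
iPr at 180° (staggered): no non-H gauche contacts → 0.0 kcal/mol.
iPr at 240° (eclipsed): CH2Cl(0°)/H(0°) eclipsed 2.0; H(120°)/H(120°) eclipsed 1.0; H(240°)/iPr(240°) eclipsed 1.9 → 4.9 kcal/mol.
iPr at 300° (staggered): CH2Cl(0°)/iPr(300°) gauche 1.3 → 1.3 kcal/mol.
Max at 0° (6.4 kcal/mol), min at 180° (0.0 kcal/mol); barrier = 6.4 kcal/mol.

6.4 kcal/mol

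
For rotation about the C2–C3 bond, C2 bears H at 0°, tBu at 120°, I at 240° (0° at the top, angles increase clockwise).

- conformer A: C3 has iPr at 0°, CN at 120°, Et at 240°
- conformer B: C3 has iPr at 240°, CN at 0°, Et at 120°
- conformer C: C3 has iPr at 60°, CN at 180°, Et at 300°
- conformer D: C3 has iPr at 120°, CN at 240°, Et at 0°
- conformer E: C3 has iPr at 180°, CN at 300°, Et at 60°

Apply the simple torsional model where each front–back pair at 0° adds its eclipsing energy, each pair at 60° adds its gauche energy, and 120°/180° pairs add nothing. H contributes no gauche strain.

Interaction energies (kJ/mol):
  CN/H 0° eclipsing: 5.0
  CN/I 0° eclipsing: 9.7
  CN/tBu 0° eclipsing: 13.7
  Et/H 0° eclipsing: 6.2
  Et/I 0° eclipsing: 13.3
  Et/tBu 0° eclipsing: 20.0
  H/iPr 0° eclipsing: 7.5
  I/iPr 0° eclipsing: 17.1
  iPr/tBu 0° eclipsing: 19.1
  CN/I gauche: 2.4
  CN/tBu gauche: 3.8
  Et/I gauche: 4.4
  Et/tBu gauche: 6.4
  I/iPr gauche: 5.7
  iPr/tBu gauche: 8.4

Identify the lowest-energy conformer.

C

A is eclipsed. H at 0° is eclipsed with iPr at 0° (7.5); tBu at 120° is eclipsed with CN at 120° (13.7); I at 240° is eclipsed with Et at 240° (13.3). Total 34.5 kJ/mol.
B is eclipsed. H at 0° is eclipsed with CN at 0° (5.0); tBu at 120° is eclipsed with Et at 120° (20.0); I at 240° is eclipsed with iPr at 240° (17.1). Total 42.1 kJ/mol.
C is staggered. tBu at 120° is gauche with iPr at 60° (8.4); tBu at 120° is gauche with CN at 180° (3.8); I at 240° is gauche with CN at 180° (2.4); I at 240° is gauche with Et at 300° (4.4). Total 19.0 kJ/mol.
D is eclipsed. H at 0° is eclipsed with Et at 0° (6.2); tBu at 120° is eclipsed with iPr at 120° (19.1); I at 240° is eclipsed with CN at 240° (9.7). Total 35.0 kJ/mol.
E is staggered. tBu at 120° is gauche with iPr at 180° (8.4); tBu at 120° is gauche with Et at 60° (6.4); I at 240° is gauche with iPr at 180° (5.7); I at 240° is gauche with CN at 300° (2.4). Total 22.9 kJ/mol.
C has the lowest total (19.0 kJ/mol).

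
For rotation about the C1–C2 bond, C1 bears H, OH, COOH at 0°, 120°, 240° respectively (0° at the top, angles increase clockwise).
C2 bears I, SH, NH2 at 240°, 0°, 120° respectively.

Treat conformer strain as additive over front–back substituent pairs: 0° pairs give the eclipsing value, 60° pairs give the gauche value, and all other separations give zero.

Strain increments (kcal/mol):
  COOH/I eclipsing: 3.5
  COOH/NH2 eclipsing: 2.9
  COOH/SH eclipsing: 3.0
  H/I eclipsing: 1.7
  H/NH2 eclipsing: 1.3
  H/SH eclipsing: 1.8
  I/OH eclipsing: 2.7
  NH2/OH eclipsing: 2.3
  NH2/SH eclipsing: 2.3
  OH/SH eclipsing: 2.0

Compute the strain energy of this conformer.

This conformer (eclipsed): H(0°)/SH(0°) eclipsed 1.8; OH(120°)/NH2(120°) eclipsed 2.3; COOH(240°)/I(240°) eclipsed 3.5 → 7.6 kcal/mol.

7.6 kcal/mol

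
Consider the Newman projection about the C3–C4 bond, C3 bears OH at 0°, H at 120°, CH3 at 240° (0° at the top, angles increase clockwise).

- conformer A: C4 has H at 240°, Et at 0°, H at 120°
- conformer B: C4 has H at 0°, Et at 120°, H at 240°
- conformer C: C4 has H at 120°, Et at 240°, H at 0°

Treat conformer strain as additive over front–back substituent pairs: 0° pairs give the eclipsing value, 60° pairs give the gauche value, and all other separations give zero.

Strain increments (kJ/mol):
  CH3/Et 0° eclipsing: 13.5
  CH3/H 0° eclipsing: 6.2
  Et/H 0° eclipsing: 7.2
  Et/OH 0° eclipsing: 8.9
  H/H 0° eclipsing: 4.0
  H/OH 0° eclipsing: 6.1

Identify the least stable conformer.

C

A (eclipsed): OH(0°)/Et(0°) eclipsed 8.9; H(120°)/H(120°) eclipsed 4.0; CH3(240°)/H(240°) eclipsed 6.2 → 19.1 kJ/mol.
B (eclipsed): OH(0°)/H(0°) eclipsed 6.1; H(120°)/Et(120°) eclipsed 7.2; CH3(240°)/H(240°) eclipsed 6.2 → 19.5 kJ/mol.
C (eclipsed): OH(0°)/H(0°) eclipsed 6.1; H(120°)/H(120°) eclipsed 4.0; CH3(240°)/Et(240°) eclipsed 13.5 → 23.6 kJ/mol.
C has the highest total (23.6 kJ/mol).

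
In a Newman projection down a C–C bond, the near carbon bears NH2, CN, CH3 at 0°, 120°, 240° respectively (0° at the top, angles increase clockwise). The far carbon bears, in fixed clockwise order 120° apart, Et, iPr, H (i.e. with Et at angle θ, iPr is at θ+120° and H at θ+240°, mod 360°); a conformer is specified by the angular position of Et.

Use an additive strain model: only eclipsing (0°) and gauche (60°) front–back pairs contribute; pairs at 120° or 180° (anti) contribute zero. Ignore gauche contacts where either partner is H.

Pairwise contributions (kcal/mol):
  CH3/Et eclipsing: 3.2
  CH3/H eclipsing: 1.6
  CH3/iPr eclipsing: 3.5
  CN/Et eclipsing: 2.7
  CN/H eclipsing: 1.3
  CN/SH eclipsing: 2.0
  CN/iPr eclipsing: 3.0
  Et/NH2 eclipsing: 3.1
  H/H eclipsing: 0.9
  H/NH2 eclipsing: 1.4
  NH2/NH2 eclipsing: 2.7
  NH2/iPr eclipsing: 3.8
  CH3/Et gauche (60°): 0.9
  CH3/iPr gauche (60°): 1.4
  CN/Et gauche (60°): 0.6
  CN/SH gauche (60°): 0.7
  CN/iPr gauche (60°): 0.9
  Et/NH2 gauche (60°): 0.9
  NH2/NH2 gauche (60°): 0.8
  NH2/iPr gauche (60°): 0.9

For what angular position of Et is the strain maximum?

Et at 0° (eclipsed): NH2–Et eclipsed, CN–iPr eclipsed, CH3–H eclipsed; 3.1 + 3.0 + 1.6 = 7.7 kcal/mol.
Et at 60° (staggered): NH2–Et gauche, CN–Et gauche, CN–iPr gauche, CH3–iPr gauche; 0.9 + 0.6 + 0.9 + 1.4 = 3.8 kcal/mol.
Et at 120° (eclipsed): NH2–H eclipsed, CN–Et eclipsed, CH3–iPr eclipsed; 1.4 + 2.7 + 3.5 = 7.6 kcal/mol.
Et at 180° (staggered): NH2–iPr gauche, CN–Et gauche, CH3–Et gauche, CH3–iPr gauche; 0.9 + 0.6 + 0.9 + 1.4 = 3.8 kcal/mol.
Et at 240° (eclipsed): NH2–iPr eclipsed, CN–H eclipsed, CH3–Et eclipsed; 3.8 + 1.3 + 3.2 = 8.3 kcal/mol.
Et at 300° (staggered): NH2–Et gauche, NH2–iPr gauche, CN–iPr gauche, CH3–Et gauche; 0.9 + 0.9 + 0.9 + 0.9 = 3.6 kcal/mol.
The maximum (8.3 kcal/mol) occurs with Et at 240°.

240°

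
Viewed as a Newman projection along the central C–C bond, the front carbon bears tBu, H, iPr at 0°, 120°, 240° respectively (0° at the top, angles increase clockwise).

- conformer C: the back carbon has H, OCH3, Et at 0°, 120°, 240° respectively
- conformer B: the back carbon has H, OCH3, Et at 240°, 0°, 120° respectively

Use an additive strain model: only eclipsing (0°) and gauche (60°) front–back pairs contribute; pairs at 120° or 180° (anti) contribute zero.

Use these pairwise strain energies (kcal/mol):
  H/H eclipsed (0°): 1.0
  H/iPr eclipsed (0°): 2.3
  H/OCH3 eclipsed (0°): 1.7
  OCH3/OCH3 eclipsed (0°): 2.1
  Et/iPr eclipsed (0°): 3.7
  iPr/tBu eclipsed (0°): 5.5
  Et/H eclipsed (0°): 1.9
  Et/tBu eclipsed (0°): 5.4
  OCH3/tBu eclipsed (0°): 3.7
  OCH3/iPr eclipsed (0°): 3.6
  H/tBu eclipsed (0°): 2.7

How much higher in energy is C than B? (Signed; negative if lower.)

C (eclipsed): tBu(0°)/H(0°) eclipsed 2.7; H(120°)/OCH3(120°) eclipsed 1.7; iPr(240°)/Et(240°) eclipsed 3.7 → 8.1 kcal/mol.
B (eclipsed): tBu(0°)/OCH3(0°) eclipsed 3.7; H(120°)/Et(120°) eclipsed 1.9; iPr(240°)/H(240°) eclipsed 2.3 → 7.9 kcal/mol.
E(C) − E(B) = 8.1 − 7.9 = +0.2 kcal/mol.

+0.2 kcal/mol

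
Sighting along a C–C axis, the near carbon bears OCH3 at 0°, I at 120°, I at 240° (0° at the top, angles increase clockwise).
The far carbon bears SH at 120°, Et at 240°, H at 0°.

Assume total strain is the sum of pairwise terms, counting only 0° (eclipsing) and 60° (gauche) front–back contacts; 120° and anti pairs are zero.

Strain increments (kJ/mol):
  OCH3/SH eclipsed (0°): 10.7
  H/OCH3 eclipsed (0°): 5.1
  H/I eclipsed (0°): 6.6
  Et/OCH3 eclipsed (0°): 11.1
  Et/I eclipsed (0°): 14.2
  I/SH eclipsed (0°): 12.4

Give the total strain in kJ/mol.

31.7 kJ/mol

This conformer (eclipsed): OCH3(0°)/H(0°) eclipsed 5.1; I(120°)/SH(120°) eclipsed 12.4; I(240°)/Et(240°) eclipsed 14.2 → 31.7 kJ/mol.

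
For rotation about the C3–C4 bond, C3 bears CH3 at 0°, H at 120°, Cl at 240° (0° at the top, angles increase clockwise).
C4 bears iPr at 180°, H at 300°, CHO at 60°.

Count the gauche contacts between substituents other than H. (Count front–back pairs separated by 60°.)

2

Non-H gauche pairs: CH3(0°)/CHO(60°); Cl(240°)/iPr(180°) — 2 interactions.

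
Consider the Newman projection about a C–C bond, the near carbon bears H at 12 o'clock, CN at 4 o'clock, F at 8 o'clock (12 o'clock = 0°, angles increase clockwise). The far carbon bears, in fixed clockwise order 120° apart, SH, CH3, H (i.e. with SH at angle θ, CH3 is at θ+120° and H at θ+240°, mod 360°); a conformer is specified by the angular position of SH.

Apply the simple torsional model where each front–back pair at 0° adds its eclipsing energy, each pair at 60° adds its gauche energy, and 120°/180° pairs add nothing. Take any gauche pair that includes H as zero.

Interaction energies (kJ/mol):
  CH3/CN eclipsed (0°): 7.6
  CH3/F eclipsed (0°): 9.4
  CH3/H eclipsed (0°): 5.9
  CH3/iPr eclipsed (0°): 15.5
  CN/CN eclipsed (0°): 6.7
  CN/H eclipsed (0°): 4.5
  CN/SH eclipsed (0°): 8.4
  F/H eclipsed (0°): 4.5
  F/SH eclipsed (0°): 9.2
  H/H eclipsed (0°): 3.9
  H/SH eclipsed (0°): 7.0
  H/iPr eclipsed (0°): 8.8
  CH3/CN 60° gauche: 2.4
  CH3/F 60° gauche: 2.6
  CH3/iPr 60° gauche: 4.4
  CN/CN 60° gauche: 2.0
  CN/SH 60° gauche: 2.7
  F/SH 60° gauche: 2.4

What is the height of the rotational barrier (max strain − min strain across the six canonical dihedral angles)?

SH at 0° is eclipsed. H at 0° is eclipsed with SH at 0° (7.0); CN at 120° is eclipsed with CH3 at 120° (7.6); F at 240° is eclipsed with H at 240° (4.5). Total 19.1 kJ/mol.
SH at 60° is staggered. CN at 120° is gauche with SH at 60° (2.7); CN at 120° is gauche with CH3 at 180° (2.4); F at 240° is gauche with CH3 at 180° (2.6). Total 7.7 kJ/mol.
SH at 120° is eclipsed. H at 0° is eclipsed with H at 0° (3.9); CN at 120° is eclipsed with SH at 120° (8.4); F at 240° is eclipsed with CH3 at 240° (9.4). Total 21.7 kJ/mol.
SH at 180° is staggered. CN at 120° is gauche with SH at 180° (2.7); F at 240° is gauche with SH at 180° (2.4); F at 240° is gauche with CH3 at 300° (2.6). Total 7.7 kJ/mol.
SH at 240° is eclipsed. H at 0° is eclipsed with CH3 at 0° (5.9); CN at 120° is eclipsed with H at 120° (4.5); F at 240° is eclipsed with SH at 240° (9.2). Total 19.6 kJ/mol.
SH at 300° is staggered. CN at 120° is gauche with CH3 at 60° (2.4); F at 240° is gauche with SH at 300° (2.4). Total 4.8 kJ/mol.
Max at 120° (21.7 kJ/mol), min at 300° (4.8 kJ/mol); barrier = 16.9 kJ/mol.

16.9 kJ/mol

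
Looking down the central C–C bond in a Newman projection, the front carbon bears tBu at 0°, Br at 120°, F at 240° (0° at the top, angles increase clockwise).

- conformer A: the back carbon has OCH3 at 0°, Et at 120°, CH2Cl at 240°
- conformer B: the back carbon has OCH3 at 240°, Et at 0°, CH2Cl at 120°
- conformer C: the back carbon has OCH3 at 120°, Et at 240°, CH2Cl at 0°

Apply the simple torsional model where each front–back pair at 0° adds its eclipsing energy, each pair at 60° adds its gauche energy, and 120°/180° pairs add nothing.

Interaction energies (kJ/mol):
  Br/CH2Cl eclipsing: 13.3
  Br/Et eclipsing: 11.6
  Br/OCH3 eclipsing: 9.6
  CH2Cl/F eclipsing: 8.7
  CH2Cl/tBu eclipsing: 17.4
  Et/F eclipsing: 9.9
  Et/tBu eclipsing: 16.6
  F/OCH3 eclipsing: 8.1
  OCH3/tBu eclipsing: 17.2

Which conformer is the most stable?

A (eclipsed): tBu–OCH3 eclipsed, Br–Et eclipsed, F–CH2Cl eclipsed; 17.2 + 11.6 + 8.7 = 37.5 kJ/mol.
B (eclipsed): tBu–Et eclipsed, Br–CH2Cl eclipsed, F–OCH3 eclipsed; 16.6 + 13.3 + 8.1 = 38.0 kJ/mol.
C (eclipsed): tBu–CH2Cl eclipsed, Br–OCH3 eclipsed, F–Et eclipsed; 17.4 + 9.6 + 9.9 = 36.9 kJ/mol.
C has the lowest total (36.9 kJ/mol).

C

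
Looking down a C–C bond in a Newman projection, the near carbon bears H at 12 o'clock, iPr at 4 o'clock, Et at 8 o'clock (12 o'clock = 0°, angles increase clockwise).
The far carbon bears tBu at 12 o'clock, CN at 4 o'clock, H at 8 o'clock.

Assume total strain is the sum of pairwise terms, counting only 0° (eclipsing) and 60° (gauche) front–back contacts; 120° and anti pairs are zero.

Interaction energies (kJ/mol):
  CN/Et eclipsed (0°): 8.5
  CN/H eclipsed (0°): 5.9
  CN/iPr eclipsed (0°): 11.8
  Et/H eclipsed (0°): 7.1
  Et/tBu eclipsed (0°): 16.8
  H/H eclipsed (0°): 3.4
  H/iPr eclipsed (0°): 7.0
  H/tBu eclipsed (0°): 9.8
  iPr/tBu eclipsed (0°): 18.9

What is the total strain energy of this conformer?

28.7 kJ/mol

This conformer is eclipsed. H at 0° is eclipsed with tBu at 0° (9.8); iPr at 120° is eclipsed with CN at 120° (11.8); Et at 240° is eclipsed with H at 240° (7.1). Total 28.7 kJ/mol.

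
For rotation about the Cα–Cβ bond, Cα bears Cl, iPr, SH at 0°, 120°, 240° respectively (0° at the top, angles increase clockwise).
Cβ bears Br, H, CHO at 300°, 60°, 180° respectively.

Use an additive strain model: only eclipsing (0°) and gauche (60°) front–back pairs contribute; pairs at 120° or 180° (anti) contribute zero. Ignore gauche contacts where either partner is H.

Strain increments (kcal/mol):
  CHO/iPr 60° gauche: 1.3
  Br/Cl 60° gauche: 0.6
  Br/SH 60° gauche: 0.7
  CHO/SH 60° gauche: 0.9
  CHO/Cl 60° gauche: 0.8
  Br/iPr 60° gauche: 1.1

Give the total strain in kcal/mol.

This conformer (staggered): Cl(0°)/Br(300°) gauche 0.6; iPr(120°)/CHO(180°) gauche 1.3; SH(240°)/Br(300°) gauche 0.7; SH(240°)/CHO(180°) gauche 0.9 → 3.5 kcal/mol.

3.5 kcal/mol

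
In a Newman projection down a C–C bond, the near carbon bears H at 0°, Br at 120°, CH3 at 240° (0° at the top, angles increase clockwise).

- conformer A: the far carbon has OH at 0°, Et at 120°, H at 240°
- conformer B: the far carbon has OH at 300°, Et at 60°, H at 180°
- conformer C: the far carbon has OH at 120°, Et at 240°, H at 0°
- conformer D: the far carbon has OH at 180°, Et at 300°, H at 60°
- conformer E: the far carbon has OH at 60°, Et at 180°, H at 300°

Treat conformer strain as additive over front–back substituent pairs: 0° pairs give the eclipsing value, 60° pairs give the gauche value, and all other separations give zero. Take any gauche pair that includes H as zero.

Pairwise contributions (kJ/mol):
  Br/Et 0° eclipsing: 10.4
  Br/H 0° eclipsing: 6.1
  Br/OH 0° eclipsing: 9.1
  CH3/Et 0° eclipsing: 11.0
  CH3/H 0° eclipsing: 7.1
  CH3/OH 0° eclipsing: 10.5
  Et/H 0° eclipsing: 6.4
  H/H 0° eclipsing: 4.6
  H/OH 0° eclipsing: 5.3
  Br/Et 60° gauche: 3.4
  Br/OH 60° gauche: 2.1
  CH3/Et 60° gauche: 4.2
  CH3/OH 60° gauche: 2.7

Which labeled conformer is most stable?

A is eclipsed. H at 0° is eclipsed with OH at 0° (5.3); Br at 120° is eclipsed with Et at 120° (10.4); CH3 at 240° is eclipsed with H at 240° (7.1). Total 22.8 kJ/mol.
B is staggered. Br at 120° is gauche with Et at 60° (3.4); CH3 at 240° is gauche with OH at 300° (2.7). Total 6.1 kJ/mol.
C is eclipsed. H at 0° is eclipsed with H at 0° (4.6); Br at 120° is eclipsed with OH at 120° (9.1); CH3 at 240° is eclipsed with Et at 240° (11.0). Total 24.7 kJ/mol.
D is staggered. Br at 120° is gauche with OH at 180° (2.1); CH3 at 240° is gauche with OH at 180° (2.7); CH3 at 240° is gauche with Et at 300° (4.2). Total 9.0 kJ/mol.
E is staggered. Br at 120° is gauche with OH at 60° (2.1); Br at 120° is gauche with Et at 180° (3.4); CH3 at 240° is gauche with Et at 180° (4.2). Total 9.7 kJ/mol.
B has the lowest total (6.1 kJ/mol).

B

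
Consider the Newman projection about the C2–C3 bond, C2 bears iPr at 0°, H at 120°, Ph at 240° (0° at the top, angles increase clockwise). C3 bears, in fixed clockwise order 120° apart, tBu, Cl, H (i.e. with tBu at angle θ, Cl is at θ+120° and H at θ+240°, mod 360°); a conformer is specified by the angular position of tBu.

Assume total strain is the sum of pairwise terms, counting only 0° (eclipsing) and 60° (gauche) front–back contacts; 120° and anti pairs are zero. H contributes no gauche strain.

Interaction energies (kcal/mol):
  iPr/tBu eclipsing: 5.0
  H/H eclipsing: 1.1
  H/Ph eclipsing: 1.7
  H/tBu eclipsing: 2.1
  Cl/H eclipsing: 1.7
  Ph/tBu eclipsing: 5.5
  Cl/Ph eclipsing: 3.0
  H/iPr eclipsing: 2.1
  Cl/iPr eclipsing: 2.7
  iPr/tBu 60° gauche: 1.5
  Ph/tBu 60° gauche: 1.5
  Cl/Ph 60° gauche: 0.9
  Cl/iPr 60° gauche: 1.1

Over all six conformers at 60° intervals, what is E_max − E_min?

6.9 kcal/mol

tBu at 0° (eclipsed): iPr–tBu eclipsed, H–Cl eclipsed, Ph–H eclipsed; 5.0 + 1.7 + 1.7 = 8.4 kcal/mol.
tBu at 60° (staggered): iPr–tBu gauche, Ph–Cl gauche; 1.5 + 0.9 = 2.4 kcal/mol.
tBu at 120° (eclipsed): iPr–H eclipsed, H–tBu eclipsed, Ph–Cl eclipsed; 2.1 + 2.1 + 3.0 = 7.2 kcal/mol.
tBu at 180° (staggered): iPr–Cl gauche, Ph–tBu gauche, Ph–Cl gauche; 1.1 + 1.5 + 0.9 = 3.5 kcal/mol.
tBu at 240° (eclipsed): iPr–Cl eclipsed, H–H eclipsed, Ph–tBu eclipsed; 2.7 + 1.1 + 5.5 = 9.3 kcal/mol.
tBu at 300° (staggered): iPr–tBu gauche, iPr–Cl gauche, Ph–tBu gauche; 1.5 + 1.1 + 1.5 = 4.1 kcal/mol.
Max at 240° (9.3 kcal/mol), min at 60° (2.4 kcal/mol); barrier = 6.9 kcal/mol.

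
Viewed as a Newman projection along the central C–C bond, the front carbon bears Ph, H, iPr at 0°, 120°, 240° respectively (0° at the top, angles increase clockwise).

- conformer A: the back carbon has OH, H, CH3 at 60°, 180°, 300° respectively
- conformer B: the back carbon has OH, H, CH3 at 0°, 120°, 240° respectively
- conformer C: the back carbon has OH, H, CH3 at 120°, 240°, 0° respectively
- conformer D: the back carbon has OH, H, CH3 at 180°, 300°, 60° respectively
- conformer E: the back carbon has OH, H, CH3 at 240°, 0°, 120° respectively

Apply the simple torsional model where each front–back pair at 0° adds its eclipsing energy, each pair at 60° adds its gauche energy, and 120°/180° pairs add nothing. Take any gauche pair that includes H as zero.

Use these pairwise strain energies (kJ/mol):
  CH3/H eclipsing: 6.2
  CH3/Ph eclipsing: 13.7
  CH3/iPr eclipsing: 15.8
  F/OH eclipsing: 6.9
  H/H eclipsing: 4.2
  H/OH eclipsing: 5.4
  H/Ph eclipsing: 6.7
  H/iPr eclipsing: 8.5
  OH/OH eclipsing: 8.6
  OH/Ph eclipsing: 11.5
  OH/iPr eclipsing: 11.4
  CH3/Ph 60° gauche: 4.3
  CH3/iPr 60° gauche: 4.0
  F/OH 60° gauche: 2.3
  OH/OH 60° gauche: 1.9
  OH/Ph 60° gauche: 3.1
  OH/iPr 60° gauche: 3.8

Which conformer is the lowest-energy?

A is staggered. Ph at 0° is gauche with OH at 60° (3.1); Ph at 0° is gauche with CH3 at 300° (4.3); iPr at 240° is gauche with CH3 at 300° (4.0). Total 11.4 kJ/mol.
B is eclipsed. Ph at 0° is eclipsed with OH at 0° (11.5); H at 120° is eclipsed with H at 120° (4.2); iPr at 240° is eclipsed with CH3 at 240° (15.8). Total 31.5 kJ/mol.
C is eclipsed. Ph at 0° is eclipsed with CH3 at 0° (13.7); H at 120° is eclipsed with OH at 120° (5.4); iPr at 240° is eclipsed with H at 240° (8.5). Total 27.6 kJ/mol.
D is staggered. Ph at 0° is gauche with CH3 at 60° (4.3); iPr at 240° is gauche with OH at 180° (3.8). Total 8.1 kJ/mol.
E is eclipsed. Ph at 0° is eclipsed with H at 0° (6.7); H at 120° is eclipsed with CH3 at 120° (6.2); iPr at 240° is eclipsed with OH at 240° (11.4). Total 24.3 kJ/mol.
D has the lowest total (8.1 kJ/mol).

D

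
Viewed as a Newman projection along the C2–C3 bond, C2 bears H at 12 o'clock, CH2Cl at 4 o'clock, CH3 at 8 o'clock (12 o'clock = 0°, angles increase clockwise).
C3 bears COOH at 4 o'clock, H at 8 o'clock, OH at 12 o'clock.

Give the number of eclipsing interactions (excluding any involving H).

Non-H eclipsing pairs: CH2Cl(120°)/COOH(120°) — 1 interaction.

1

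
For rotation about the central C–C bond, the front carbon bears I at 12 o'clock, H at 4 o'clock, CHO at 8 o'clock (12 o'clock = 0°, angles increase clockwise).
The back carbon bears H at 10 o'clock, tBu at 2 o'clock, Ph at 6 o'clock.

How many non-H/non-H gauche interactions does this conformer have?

2

Non-H gauche pairs: I(0°)/tBu(60°); CHO(240°)/Ph(180°) — 2 interactions.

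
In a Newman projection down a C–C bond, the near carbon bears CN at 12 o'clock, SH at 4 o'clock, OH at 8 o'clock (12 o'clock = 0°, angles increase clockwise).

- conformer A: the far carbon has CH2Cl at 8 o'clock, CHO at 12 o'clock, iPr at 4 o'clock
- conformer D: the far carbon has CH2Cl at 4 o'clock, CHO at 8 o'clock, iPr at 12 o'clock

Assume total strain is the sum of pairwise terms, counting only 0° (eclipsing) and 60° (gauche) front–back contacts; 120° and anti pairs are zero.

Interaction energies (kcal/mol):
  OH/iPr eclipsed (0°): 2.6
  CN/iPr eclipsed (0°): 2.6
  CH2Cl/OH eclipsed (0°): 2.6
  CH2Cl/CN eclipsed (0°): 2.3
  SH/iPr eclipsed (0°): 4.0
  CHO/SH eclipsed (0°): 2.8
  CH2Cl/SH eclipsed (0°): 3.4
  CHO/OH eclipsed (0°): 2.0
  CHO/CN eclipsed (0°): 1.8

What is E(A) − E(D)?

A (eclipsed): CN(0°)/CHO(0°) eclipsed 1.8; SH(120°)/iPr(120°) eclipsed 4.0; OH(240°)/CH2Cl(240°) eclipsed 2.6 → 8.4 kcal/mol.
D (eclipsed): CN(0°)/iPr(0°) eclipsed 2.6; SH(120°)/CH2Cl(120°) eclipsed 3.4; OH(240°)/CHO(240°) eclipsed 2.0 → 8.0 kcal/mol.
E(A) − E(D) = 8.4 − 8.0 = +0.4 kcal/mol.

+0.4 kcal/mol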